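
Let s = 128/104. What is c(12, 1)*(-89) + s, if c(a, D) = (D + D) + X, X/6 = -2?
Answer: 11586/13 ≈ 891.23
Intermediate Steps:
X = -12 (X = 6*(-2) = -12)
c(a, D) = -12 + 2*D (c(a, D) = (D + D) - 12 = 2*D - 12 = -12 + 2*D)
s = 16/13 (s = 128*(1/104) = 16/13 ≈ 1.2308)
c(12, 1)*(-89) + s = (-12 + 2*1)*(-89) + 16/13 = (-12 + 2)*(-89) + 16/13 = -10*(-89) + 16/13 = 890 + 16/13 = 11586/13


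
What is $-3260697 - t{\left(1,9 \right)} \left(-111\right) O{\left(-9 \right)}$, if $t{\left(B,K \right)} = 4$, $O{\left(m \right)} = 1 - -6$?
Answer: $-3257589$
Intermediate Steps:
$O{\left(m \right)} = 7$ ($O{\left(m \right)} = 1 + 6 = 7$)
$-3260697 - t{\left(1,9 \right)} \left(-111\right) O{\left(-9 \right)} = -3260697 - 4 \left(-111\right) 7 = -3260697 - \left(-444\right) 7 = -3260697 - -3108 = -3260697 + 3108 = -3257589$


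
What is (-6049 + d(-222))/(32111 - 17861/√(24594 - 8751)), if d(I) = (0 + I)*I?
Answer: 21995139263655/16335656858282 + 772220335*√15843/16335656858282 ≈ 1.3524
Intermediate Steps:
d(I) = I² (d(I) = I*I = I²)
(-6049 + d(-222))/(32111 - 17861/√(24594 - 8751)) = (-6049 + (-222)²)/(32111 - 17861/√(24594 - 8751)) = (-6049 + 49284)/(32111 - 17861*√15843/15843) = 43235/(32111 - 17861*√15843/15843)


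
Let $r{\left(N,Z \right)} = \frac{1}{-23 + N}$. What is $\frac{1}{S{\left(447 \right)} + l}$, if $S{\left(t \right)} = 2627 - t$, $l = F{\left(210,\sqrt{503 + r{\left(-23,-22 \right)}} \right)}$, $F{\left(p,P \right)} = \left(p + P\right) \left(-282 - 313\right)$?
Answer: $- \frac{1129484}{137028535395} + \frac{119 \sqrt{1064302}}{137028535395} \approx -7.3468 \cdot 10^{-6}$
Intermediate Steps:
$F{\left(p,P \right)} = - 595 P - 595 p$ ($F{\left(p,P \right)} = \left(P + p\right) \left(-595\right) = - 595 P - 595 p$)
$l = -124950 - \frac{595 \sqrt{1064302}}{46}$ ($l = - 595 \sqrt{503 + \frac{1}{-23 - 23}} - 124950 = - 595 \sqrt{503 + \frac{1}{-46}} - 124950 = - 595 \sqrt{503 - \frac{1}{46}} - 124950 = - 595 \sqrt{\frac{23137}{46}} - 124950 = - 595 \frac{\sqrt{1064302}}{46} - 124950 = - \frac{595 \sqrt{1064302}}{46} - 124950 = -124950 - \frac{595 \sqrt{1064302}}{46} \approx -1.3829 \cdot 10^{5}$)
$\frac{1}{S{\left(447 \right)} + l} = \frac{1}{\left(2627 - 447\right) - \left(124950 + \frac{595 \sqrt{1064302}}{46}\right)} = \frac{1}{2180 - \left(124950 + \frac{595 \sqrt{1064302}}{46}\right)} = \frac{1}{-122770 - \frac{595 \sqrt{1064302}}{46}}$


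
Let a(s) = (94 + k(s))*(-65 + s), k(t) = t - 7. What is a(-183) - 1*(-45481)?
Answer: 69289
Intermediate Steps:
k(t) = -7 + t
a(s) = (-65 + s)*(87 + s) (a(s) = (94 + (-7 + s))*(-65 + s) = (87 + s)*(-65 + s) = (-65 + s)*(87 + s))
a(-183) - 1*(-45481) = (-5655 + (-183)² + 22*(-183)) - 1*(-45481) = (-5655 + 33489 - 4026) + 45481 = 23808 + 45481 = 69289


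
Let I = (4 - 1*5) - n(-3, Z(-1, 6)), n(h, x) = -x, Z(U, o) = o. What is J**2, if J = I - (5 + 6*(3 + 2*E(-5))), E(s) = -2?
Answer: 36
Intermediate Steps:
I = 5 (I = (4 - 1*5) - (-1)*6 = (4 - 5) - 1*(-6) = -1 + 6 = 5)
J = 6 (J = 5 - (5 + 6*(3 + 2*(-2))) = 5 - (5 + 6*(3 - 4)) = 5 - (5 + 6*(-1)) = 5 - (5 - 6) = 5 - 1*(-1) = 5 + 1 = 6)
J**2 = 6**2 = 36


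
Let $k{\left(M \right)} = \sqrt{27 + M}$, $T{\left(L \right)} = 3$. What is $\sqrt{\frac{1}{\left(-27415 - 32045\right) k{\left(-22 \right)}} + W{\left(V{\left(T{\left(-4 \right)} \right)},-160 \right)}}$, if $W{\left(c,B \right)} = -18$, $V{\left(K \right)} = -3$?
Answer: $\frac{\sqrt{-15909712200 - 2973 \sqrt{5}}}{29730} \approx 4.2426 i$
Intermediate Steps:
$\sqrt{\frac{1}{\left(-27415 - 32045\right) k{\left(-22 \right)}} + W{\left(V{\left(T{\left(-4 \right)} \right)},-160 \right)}} = \sqrt{\frac{1}{\left(-27415 - 32045\right) \sqrt{27 - 22}} - 18} = \sqrt{\frac{1}{\left(-59460\right) \sqrt{5}} - 18} = \sqrt{- \frac{\frac{1}{5} \sqrt{5}}{59460} - 18} = \sqrt{- \frac{\sqrt{5}}{297300} - 18} = \sqrt{-18 - \frac{\sqrt{5}}{297300}}$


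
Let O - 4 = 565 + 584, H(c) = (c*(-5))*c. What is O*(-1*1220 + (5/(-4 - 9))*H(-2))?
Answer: -18171280/13 ≈ -1.3978e+6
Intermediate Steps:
H(c) = -5*c² (H(c) = (-5*c)*c = -5*c²)
O = 1153 (O = 4 + (565 + 584) = 4 + 1149 = 1153)
O*(-1*1220 + (5/(-4 - 9))*H(-2)) = 1153*(-1*1220 + (5/(-4 - 9))*(-5*(-2)²)) = 1153*(-1220 + (5/(-13))*(-5*4)) = 1153*(-1220 + (5*(-1/13))*(-20)) = 1153*(-1220 - 5/13*(-20)) = 1153*(-1220 + 100/13) = 1153*(-15760/13) = -18171280/13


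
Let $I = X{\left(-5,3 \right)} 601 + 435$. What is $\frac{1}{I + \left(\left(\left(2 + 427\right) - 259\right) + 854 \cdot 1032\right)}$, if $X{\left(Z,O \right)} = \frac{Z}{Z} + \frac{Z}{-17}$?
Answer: $\frac{17}{15006083} \approx 1.1329 \cdot 10^{-6}$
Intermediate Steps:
$X{\left(Z,O \right)} = 1 - \frac{Z}{17}$ ($X{\left(Z,O \right)} = 1 + Z \left(- \frac{1}{17}\right) = 1 - \frac{Z}{17}$)
$I = \frac{20617}{17}$ ($I = \left(1 - - \frac{5}{17}\right) 601 + 435 = \left(1 + \frac{5}{17}\right) 601 + 435 = \frac{22}{17} \cdot 601 + 435 = \frac{13222}{17} + 435 = \frac{20617}{17} \approx 1212.8$)
$\frac{1}{I + \left(\left(\left(2 + 427\right) - 259\right) + 854 \cdot 1032\right)} = \frac{1}{\frac{20617}{17} + \left(\left(\left(2 + 427\right) - 259\right) + 854 \cdot 1032\right)} = \frac{1}{\frac{20617}{17} + \left(\left(429 - 259\right) + 881328\right)} = \frac{1}{\frac{20617}{17} + \left(170 + 881328\right)} = \frac{1}{\frac{20617}{17} + 881498} = \frac{1}{\frac{15006083}{17}} = \frac{17}{15006083}$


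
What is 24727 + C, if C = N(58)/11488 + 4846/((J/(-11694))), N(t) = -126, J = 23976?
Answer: 128326982831/5738256 ≈ 22363.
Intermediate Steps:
C = -13562873281/5738256 (C = -126/11488 + 4846/((23976/(-11694))) = -126*1/11488 + 4846/((23976*(-1/11694))) = -63/5744 + 4846/(-3996/1949) = -63/5744 + 4846*(-1949/3996) = -63/5744 - 4722427/1998 = -13562873281/5738256 ≈ -2363.6)
24727 + C = 24727 - 13562873281/5738256 = 128326982831/5738256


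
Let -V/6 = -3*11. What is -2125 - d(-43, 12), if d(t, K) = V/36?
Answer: -4261/2 ≈ -2130.5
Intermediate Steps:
V = 198 (V = -(-18)*11 = -6*(-33) = 198)
d(t, K) = 11/2 (d(t, K) = 198/36 = 198*(1/36) = 11/2)
-2125 - d(-43, 12) = -2125 - 1*11/2 = -2125 - 11/2 = -4261/2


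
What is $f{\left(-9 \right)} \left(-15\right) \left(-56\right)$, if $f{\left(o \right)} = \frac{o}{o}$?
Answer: $840$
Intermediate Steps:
$f{\left(o \right)} = 1$
$f{\left(-9 \right)} \left(-15\right) \left(-56\right) = 1 \left(-15\right) \left(-56\right) = \left(-15\right) \left(-56\right) = 840$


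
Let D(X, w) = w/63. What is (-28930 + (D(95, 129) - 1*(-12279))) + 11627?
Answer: -105461/21 ≈ -5022.0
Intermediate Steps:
D(X, w) = w/63 (D(X, w) = w*(1/63) = w/63)
(-28930 + (D(95, 129) - 1*(-12279))) + 11627 = (-28930 + ((1/63)*129 - 1*(-12279))) + 11627 = (-28930 + (43/21 + 12279)) + 11627 = (-28930 + 257902/21) + 11627 = -349628/21 + 11627 = -105461/21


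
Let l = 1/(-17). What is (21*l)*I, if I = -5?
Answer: 105/17 ≈ 6.1765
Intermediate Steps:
l = -1/17 ≈ -0.058824
(21*l)*I = (21*(-1/17))*(-5) = -21/17*(-5) = 105/17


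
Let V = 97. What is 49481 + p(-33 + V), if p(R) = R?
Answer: 49545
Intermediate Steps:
49481 + p(-33 + V) = 49481 + (-33 + 97) = 49481 + 64 = 49545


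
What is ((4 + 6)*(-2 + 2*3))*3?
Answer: 120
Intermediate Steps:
((4 + 6)*(-2 + 2*3))*3 = (10*(-2 + 6))*3 = (10*4)*3 = 40*3 = 120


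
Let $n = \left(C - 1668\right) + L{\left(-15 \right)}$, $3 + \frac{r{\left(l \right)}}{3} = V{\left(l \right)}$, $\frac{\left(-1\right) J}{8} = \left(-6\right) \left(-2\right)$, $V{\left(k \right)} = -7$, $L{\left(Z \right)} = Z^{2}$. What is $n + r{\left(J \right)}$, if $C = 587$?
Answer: $-886$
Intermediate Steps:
$J = -96$ ($J = - 8 \left(\left(-6\right) \left(-2\right)\right) = \left(-8\right) 12 = -96$)
$r{\left(l \right)} = -30$ ($r{\left(l \right)} = -9 + 3 \left(-7\right) = -9 - 21 = -30$)
$n = -856$ ($n = \left(587 - 1668\right) + \left(-15\right)^{2} = -1081 + 225 = -856$)
$n + r{\left(J \right)} = -856 - 30 = -886$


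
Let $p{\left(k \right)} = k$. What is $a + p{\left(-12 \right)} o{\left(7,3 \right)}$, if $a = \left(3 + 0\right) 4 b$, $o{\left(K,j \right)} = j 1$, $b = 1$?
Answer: $-24$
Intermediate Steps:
$o{\left(K,j \right)} = j$
$a = 12$ ($a = \left(3 + 0\right) 4 \cdot 1 = 3 \cdot 4 \cdot 1 = 12 \cdot 1 = 12$)
$a + p{\left(-12 \right)} o{\left(7,3 \right)} = 12 - 36 = -24$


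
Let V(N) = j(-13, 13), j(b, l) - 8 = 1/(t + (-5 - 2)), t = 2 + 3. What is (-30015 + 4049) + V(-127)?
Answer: -51917/2 ≈ -25959.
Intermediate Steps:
t = 5
j(b, l) = 15/2 (j(b, l) = 8 + 1/(5 + (-5 - 2)) = 8 + 1/(5 - 7) = 8 + 1/(-2) = 8 - 1/2 = 15/2)
V(N) = 15/2
(-30015 + 4049) + V(-127) = (-30015 + 4049) + 15/2 = -25966 + 15/2 = -51917/2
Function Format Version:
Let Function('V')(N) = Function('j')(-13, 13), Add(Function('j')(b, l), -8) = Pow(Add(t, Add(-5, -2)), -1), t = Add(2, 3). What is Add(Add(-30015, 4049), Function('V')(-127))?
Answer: Rational(-51917, 2) ≈ -25959.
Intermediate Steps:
t = 5
Function('j')(b, l) = Rational(15, 2) (Function('j')(b, l) = Add(8, Pow(Add(5, Add(-5, -2)), -1)) = Add(8, Pow(Add(5, -7), -1)) = Add(8, Pow(-2, -1)) = Add(8, Rational(-1, 2)) = Rational(15, 2))
Function('V')(N) = Rational(15, 2)
Add(Add(-30015, 4049), Function('V')(-127)) = Add(Add(-30015, 4049), Rational(15, 2)) = Add(-25966, Rational(15, 2)) = Rational(-51917, 2)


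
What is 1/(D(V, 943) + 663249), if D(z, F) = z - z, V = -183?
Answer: 1/663249 ≈ 1.5077e-6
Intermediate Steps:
D(z, F) = 0
1/(D(V, 943) + 663249) = 1/(0 + 663249) = 1/663249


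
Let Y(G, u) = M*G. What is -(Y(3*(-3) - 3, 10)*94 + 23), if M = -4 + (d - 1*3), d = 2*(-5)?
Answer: -19199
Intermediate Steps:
d = -10
M = -17 (M = -4 + (-10 - 1*3) = -4 + (-10 - 3) = -4 - 13 = -17)
Y(G, u) = -17*G
-(Y(3*(-3) - 3, 10)*94 + 23) = -(-17*(3*(-3) - 3)*94 + 23) = -(-17*(-9 - 3)*94 + 23) = -(-17*(-12)*94 + 23) = -(204*94 + 23) = -(19176 + 23) = -1*19199 = -19199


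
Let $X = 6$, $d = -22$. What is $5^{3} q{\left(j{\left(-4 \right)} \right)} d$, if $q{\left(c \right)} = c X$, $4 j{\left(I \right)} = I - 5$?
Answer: $37125$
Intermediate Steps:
$j{\left(I \right)} = - \frac{5}{4} + \frac{I}{4}$ ($j{\left(I \right)} = \frac{I - 5}{4} = \frac{-5 + I}{4} = - \frac{5}{4} + \frac{I}{4}$)
$q{\left(c \right)} = 6 c$ ($q{\left(c \right)} = c 6 = 6 c$)
$5^{3} q{\left(j{\left(-4 \right)} \right)} d = 5^{3} \cdot 6 \left(- \frac{5}{4} + \frac{1}{4} \left(-4\right)\right) \left(-22\right) = 125 \cdot 6 \left(- \frac{5}{4} - 1\right) \left(-22\right) = 125 \cdot 6 \left(- \frac{9}{4}\right) \left(-22\right) = 125 \left(- \frac{27}{2}\right) \left(-22\right) = \left(- \frac{3375}{2}\right) \left(-22\right) = 37125$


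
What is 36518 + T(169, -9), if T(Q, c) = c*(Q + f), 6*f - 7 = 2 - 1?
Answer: 34985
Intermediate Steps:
f = 4/3 (f = 7/6 + (2 - 1)/6 = 7/6 + (⅙)*1 = 7/6 + ⅙ = 4/3 ≈ 1.3333)
T(Q, c) = c*(4/3 + Q) (T(Q, c) = c*(Q + 4/3) = c*(4/3 + Q))
36518 + T(169, -9) = 36518 + (⅓)*(-9)*(4 + 3*169) = 36518 + (⅓)*(-9)*(4 + 507) = 36518 + (⅓)*(-9)*511 = 36518 - 1533 = 34985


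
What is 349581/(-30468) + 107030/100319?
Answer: -10602875433/1018839764 ≈ -10.407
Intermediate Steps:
349581/(-30468) + 107030/100319 = 349581*(-1/30468) + 107030*(1/100319) = -116527/10156 + 107030/100319 = -10602875433/1018839764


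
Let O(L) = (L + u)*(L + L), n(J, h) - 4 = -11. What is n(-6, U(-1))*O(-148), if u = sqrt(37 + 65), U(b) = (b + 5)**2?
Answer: -306656 + 2072*sqrt(102) ≈ -2.8573e+5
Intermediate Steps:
U(b) = (5 + b)**2
u = sqrt(102) ≈ 10.100
n(J, h) = -7 (n(J, h) = 4 - 11 = -7)
O(L) = 2*L*(L + sqrt(102)) (O(L) = (L + sqrt(102))*(L + L) = (L + sqrt(102))*(2*L) = 2*L*(L + sqrt(102)))
n(-6, U(-1))*O(-148) = -14*(-148)*(-148 + sqrt(102)) = -7*(43808 - 296*sqrt(102)) = -306656 + 2072*sqrt(102)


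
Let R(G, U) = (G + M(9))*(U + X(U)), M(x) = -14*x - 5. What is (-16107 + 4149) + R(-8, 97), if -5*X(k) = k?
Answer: -113722/5 ≈ -22744.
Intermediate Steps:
X(k) = -k/5
M(x) = -5 - 14*x
R(G, U) = 4*U*(-131 + G)/5 (R(G, U) = (G + (-5 - 14*9))*(U - U/5) = (G + (-5 - 126))*(4*U/5) = (G - 131)*(4*U/5) = (-131 + G)*(4*U/5) = 4*U*(-131 + G)/5)
(-16107 + 4149) + R(-8, 97) = (-16107 + 4149) + (⅘)*97*(-131 - 8) = -11958 + (⅘)*97*(-139) = -11958 - 53932/5 = -113722/5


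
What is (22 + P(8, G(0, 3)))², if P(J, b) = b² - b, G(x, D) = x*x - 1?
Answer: 576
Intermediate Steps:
G(x, D) = -1 + x² (G(x, D) = x² - 1 = -1 + x²)
(22 + P(8, G(0, 3)))² = (22 + (-1 + 0²)*(-1 + (-1 + 0²)))² = (22 + (-1 + 0)*(-1 + (-1 + 0)))² = (22 - (-1 - 1))² = (22 - 1*(-2))² = (22 + 2)² = 24² = 576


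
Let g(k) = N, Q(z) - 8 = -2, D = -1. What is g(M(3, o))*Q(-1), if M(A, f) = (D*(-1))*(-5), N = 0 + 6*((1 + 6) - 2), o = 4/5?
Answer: 180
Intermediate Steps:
Q(z) = 6 (Q(z) = 8 - 2 = 6)
o = ⅘ (o = 4*(⅕) = ⅘ ≈ 0.80000)
N = 30 (N = 0 + 6*(7 - 2) = 0 + 6*5 = 0 + 30 = 30)
M(A, f) = -5 (M(A, f) = -1*(-1)*(-5) = 1*(-5) = -5)
g(k) = 30
g(M(3, o))*Q(-1) = 30*6 = 180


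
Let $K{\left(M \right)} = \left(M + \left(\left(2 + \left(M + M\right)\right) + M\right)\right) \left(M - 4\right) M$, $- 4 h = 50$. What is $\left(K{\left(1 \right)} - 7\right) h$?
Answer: $\frac{625}{2} \approx 312.5$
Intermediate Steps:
$h = - \frac{25}{2}$ ($h = \left(- \frac{1}{4}\right) 50 = - \frac{25}{2} \approx -12.5$)
$K{\left(M \right)} = M \left(-4 + M\right) \left(2 + 4 M\right)$ ($K{\left(M \right)} = \left(M + \left(\left(2 + 2 M\right) + M\right)\right) \left(-4 + M\right) M = \left(M + \left(2 + 3 M\right)\right) \left(-4 + M\right) M = \left(2 + 4 M\right) \left(-4 + M\right) M = \left(-4 + M\right) \left(2 + 4 M\right) M = M \left(-4 + M\right) \left(2 + 4 M\right)$)
$\left(K{\left(1 \right)} - 7\right) h = \left(2 \cdot 1 \left(-4 - 7 + 2 \cdot 1^{2}\right) - 7\right) \left(- \frac{25}{2}\right) = \left(2 \cdot 1 \left(-4 - 7 + 2 \cdot 1\right) - 7\right) \left(- \frac{25}{2}\right) = \left(2 \cdot 1 \left(-4 - 7 + 2\right) - 7\right) \left(- \frac{25}{2}\right) = \left(2 \cdot 1 \left(-9\right) - 7\right) \left(- \frac{25}{2}\right) = \left(-18 - 7\right) \left(- \frac{25}{2}\right) = \left(-25\right) \left(- \frac{25}{2}\right) = \frac{625}{2}$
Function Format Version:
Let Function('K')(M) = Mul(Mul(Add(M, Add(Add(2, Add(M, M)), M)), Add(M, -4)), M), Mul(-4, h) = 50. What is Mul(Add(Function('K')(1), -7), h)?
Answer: Rational(625, 2) ≈ 312.50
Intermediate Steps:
h = Rational(-25, 2) (h = Mul(Rational(-1, 4), 50) = Rational(-25, 2) ≈ -12.500)
Function('K')(M) = Mul(M, Add(-4, M), Add(2, Mul(4, M))) (Function('K')(M) = Mul(Mul(Add(M, Add(Add(2, Mul(2, M)), M)), Add(-4, M)), M) = Mul(Mul(Add(M, Add(2, Mul(3, M))), Add(-4, M)), M) = Mul(Mul(Add(2, Mul(4, M)), Add(-4, M)), M) = Mul(Mul(Add(-4, M), Add(2, Mul(4, M))), M) = Mul(M, Add(-4, M), Add(2, Mul(4, M))))
Mul(Add(Function('K')(1), -7), h) = Mul(Add(Mul(2, 1, Add(-4, Mul(-7, 1), Mul(2, Pow(1, 2)))), -7), Rational(-25, 2)) = Mul(Add(Mul(2, 1, Add(-4, -7, Mul(2, 1))), -7), Rational(-25, 2)) = Mul(Add(Mul(2, 1, Add(-4, -7, 2)), -7), Rational(-25, 2)) = Mul(Add(Mul(2, 1, -9), -7), Rational(-25, 2)) = Mul(Add(-18, -7), Rational(-25, 2)) = Mul(-25, Rational(-25, 2)) = Rational(625, 2)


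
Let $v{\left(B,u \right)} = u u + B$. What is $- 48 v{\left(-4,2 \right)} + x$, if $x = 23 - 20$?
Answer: $3$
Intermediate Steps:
$v{\left(B,u \right)} = B + u^{2}$ ($v{\left(B,u \right)} = u^{2} + B = B + u^{2}$)
$x = 3$ ($x = 23 - 20 = 3$)
$- 48 v{\left(-4,2 \right)} + x = - 48 \left(-4 + 2^{2}\right) + 3 = - 48 \left(-4 + 4\right) + 3 = \left(-48\right) 0 + 3 = 0 + 3 = 3$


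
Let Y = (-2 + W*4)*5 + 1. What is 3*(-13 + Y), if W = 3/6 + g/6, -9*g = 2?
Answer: -344/9 ≈ -38.222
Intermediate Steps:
g = -2/9 (g = -⅑*2 = -2/9 ≈ -0.22222)
W = 25/54 (W = 3/6 - 2/9/6 = 3*(⅙) - 2/9*⅙ = ½ - 1/27 = 25/54 ≈ 0.46296)
Y = 7/27 (Y = (-2 + (25/54)*4)*5 + 1 = (-2 + 50/27)*5 + 1 = -4/27*5 + 1 = -20/27 + 1 = 7/27 ≈ 0.25926)
3*(-13 + Y) = 3*(-13 + 7/27) = 3*(-344/27) = -344/9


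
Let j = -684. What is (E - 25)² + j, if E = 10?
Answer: -459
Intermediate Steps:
(E - 25)² + j = (10 - 25)² - 684 = (-15)² - 684 = 225 - 684 = -459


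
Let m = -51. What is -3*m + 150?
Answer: 303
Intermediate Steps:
-3*m + 150 = -3*(-51) + 150 = 153 + 150 = 303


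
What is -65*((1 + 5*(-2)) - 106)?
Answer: 7475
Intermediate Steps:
-65*((1 + 5*(-2)) - 106) = -65*((1 - 10) - 106) = -65*(-9 - 106) = -65*(-115) = 7475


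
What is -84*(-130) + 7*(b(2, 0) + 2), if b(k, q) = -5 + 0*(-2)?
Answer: 10899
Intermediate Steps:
b(k, q) = -5 (b(k, q) = -5 + 0 = -5)
-84*(-130) + 7*(b(2, 0) + 2) = -84*(-130) + 7*(-5 + 2) = 10920 + 7*(-3) = 10920 - 21 = 10899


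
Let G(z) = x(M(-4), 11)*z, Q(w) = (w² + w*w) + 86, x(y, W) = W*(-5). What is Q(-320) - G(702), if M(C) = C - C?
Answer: 243496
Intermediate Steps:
M(C) = 0
x(y, W) = -5*W
Q(w) = 86 + 2*w² (Q(w) = (w² + w²) + 86 = 2*w² + 86 = 86 + 2*w²)
G(z) = -55*z (G(z) = (-5*11)*z = -55*z)
Q(-320) - G(702) = (86 + 2*(-320)²) - (-55)*702 = (86 + 2*102400) - 1*(-38610) = (86 + 204800) + 38610 = 204886 + 38610 = 243496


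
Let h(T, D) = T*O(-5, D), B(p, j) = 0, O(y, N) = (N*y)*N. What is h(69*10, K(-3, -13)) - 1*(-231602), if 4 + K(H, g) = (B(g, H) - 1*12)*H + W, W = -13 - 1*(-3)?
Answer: -1438198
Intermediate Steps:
O(y, N) = y*N**2
W = -10 (W = -13 + 3 = -10)
K(H, g) = -14 - 12*H (K(H, g) = -4 + ((0 - 1*12)*H - 10) = -4 + ((0 - 12)*H - 10) = -4 + (-12*H - 10) = -4 + (-10 - 12*H) = -14 - 12*H)
h(T, D) = -5*T*D**2 (h(T, D) = T*(-5*D**2) = -5*T*D**2)
h(69*10, K(-3, -13)) - 1*(-231602) = -5*69*10*(-14 - 12*(-3))**2 - 1*(-231602) = -5*690*(-14 + 36)**2 + 231602 = -5*690*22**2 + 231602 = -5*690*484 + 231602 = -1669800 + 231602 = -1438198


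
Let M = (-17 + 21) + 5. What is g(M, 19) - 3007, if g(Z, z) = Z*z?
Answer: -2836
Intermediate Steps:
M = 9 (M = 4 + 5 = 9)
g(M, 19) - 3007 = 9*19 - 3007 = 171 - 3007 = -2836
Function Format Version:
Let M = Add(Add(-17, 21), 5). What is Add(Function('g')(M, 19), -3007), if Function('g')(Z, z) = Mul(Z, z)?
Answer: -2836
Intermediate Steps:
M = 9 (M = Add(4, 5) = 9)
Add(Function('g')(M, 19), -3007) = Add(Mul(9, 19), -3007) = Add(171, -3007) = -2836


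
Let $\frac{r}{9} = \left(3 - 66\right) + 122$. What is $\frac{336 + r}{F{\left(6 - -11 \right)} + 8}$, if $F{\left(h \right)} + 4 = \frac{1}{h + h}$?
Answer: $\frac{29478}{137} \approx 215.17$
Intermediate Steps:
$F{\left(h \right)} = -4 + \frac{1}{2 h}$ ($F{\left(h \right)} = -4 + \frac{1}{h + h} = -4 + \frac{1}{2 h}$)
$r = 531$ ($r = 9 \left(\left(3 - 66\right) + 122\right) = 9 \left(-63 + 122\right) = 9 \cdot 59 = 531$)
$\frac{336 + r}{F{\left(6 - -11 \right)} + 8} = \frac{336 + 531}{\left(-4 + \frac{1}{2 \left(6 - -11\right)}\right) + 8} = \frac{867}{\left(-4 + \frac{1}{2 \left(6 + 11\right)}\right) + 8} = \frac{867}{\left(-4 + \frac{1}{2 \cdot 17}\right) + 8} = \frac{867}{\left(-4 + \frac{1}{2} \cdot \frac{1}{17}\right) + 8} = \frac{867}{\left(-4 + \frac{1}{34}\right) + 8} = \frac{867}{- \frac{135}{34} + 8} = \frac{867}{\frac{137}{34}} = 867 \cdot \frac{34}{137} = \frac{29478}{137}$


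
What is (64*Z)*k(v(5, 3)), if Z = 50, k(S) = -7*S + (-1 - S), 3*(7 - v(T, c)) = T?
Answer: -419200/3 ≈ -1.3973e+5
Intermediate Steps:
v(T, c) = 7 - T/3
k(S) = -1 - 8*S
(64*Z)*k(v(5, 3)) = (64*50)*(-1 - 8*(7 - 1/3*5)) = 3200*(-1 - 8*(7 - 5/3)) = 3200*(-1 - 8*16/3) = 3200*(-1 - 128/3) = 3200*(-131/3) = -419200/3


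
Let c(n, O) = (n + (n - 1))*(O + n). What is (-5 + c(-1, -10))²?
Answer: 784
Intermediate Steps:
c(n, O) = (-1 + 2*n)*(O + n) (c(n, O) = (n + (-1 + n))*(O + n) = (-1 + 2*n)*(O + n))
(-5 + c(-1, -10))² = (-5 + (-1*(-10) - 1*(-1) + 2*(-1)² + 2*(-10)*(-1)))² = (-5 + (10 + 1 + 2*1 + 20))² = (-5 + (10 + 1 + 2 + 20))² = (-5 + 33)² = 28² = 784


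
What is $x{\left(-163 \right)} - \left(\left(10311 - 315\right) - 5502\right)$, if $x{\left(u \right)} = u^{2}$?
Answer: $22075$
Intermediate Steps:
$x{\left(-163 \right)} - \left(\left(10311 - 315\right) - 5502\right) = \left(-163\right)^{2} - \left(\left(10311 - 315\right) - 5502\right) = 26569 - \left(9996 - 5502\right) = 26569 - 4494 = 22075$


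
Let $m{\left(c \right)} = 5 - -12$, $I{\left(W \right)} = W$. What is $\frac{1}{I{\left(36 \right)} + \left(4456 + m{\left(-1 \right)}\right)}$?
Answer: $\frac{1}{4509} \approx 0.00022178$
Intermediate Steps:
$m{\left(c \right)} = 17$ ($m{\left(c \right)} = 5 + 12 = 17$)
$\frac{1}{I{\left(36 \right)} + \left(4456 + m{\left(-1 \right)}\right)} = \frac{1}{36 + \left(4456 + 17\right)} = \frac{1}{36 + 4473} = \frac{1}{4509}$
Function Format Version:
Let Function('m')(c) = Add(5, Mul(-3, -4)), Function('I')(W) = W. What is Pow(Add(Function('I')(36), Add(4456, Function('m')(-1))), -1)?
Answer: Rational(1, 4509) ≈ 0.00022178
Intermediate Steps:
Function('m')(c) = 17 (Function('m')(c) = Add(5, 12) = 17)
Pow(Add(Function('I')(36), Add(4456, Function('m')(-1))), -1) = Pow(Add(36, Add(4456, 17)), -1) = Pow(Add(36, 4473), -1) = Pow(4509, -1) = Rational(1, 4509)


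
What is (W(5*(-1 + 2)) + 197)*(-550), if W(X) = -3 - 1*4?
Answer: -104500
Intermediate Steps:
W(X) = -7 (W(X) = -3 - 4 = -7)
(W(5*(-1 + 2)) + 197)*(-550) = (-7 + 197)*(-550) = 190*(-550) = -104500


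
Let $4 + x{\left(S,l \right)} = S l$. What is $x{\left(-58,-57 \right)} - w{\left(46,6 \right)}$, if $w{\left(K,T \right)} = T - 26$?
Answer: $3322$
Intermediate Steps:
$w{\left(K,T \right)} = -26 + T$ ($w{\left(K,T \right)} = T - 26 = -26 + T$)
$x{\left(S,l \right)} = -4 + S l$
$x{\left(-58,-57 \right)} - w{\left(46,6 \right)} = \left(-4 - -3306\right) - \left(-26 + 6\right) = \left(-4 + 3306\right) - -20 = 3302 + 20 = 3322$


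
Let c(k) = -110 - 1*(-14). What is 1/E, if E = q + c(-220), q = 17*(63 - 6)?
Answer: 1/873 ≈ 0.0011455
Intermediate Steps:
c(k) = -96 (c(k) = -110 + 14 = -96)
q = 969 (q = 17*57 = 969)
E = 873 (E = 969 - 96 = 873)
1/E = 1/873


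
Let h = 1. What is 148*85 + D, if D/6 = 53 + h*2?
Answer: 12910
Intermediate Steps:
D = 330 (D = 6*(53 + 1*2) = 6*(53 + 2) = 6*55 = 330)
148*85 + D = 148*85 + 330 = 12580 + 330 = 12910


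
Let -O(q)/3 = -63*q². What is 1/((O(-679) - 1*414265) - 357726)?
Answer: 1/86364758 ≈ 1.1579e-8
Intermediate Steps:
O(q) = 189*q² (O(q) = -(-189)*q² = 189*q²)
1/((O(-679) - 1*414265) - 357726) = 1/((189*(-679)² - 1*414265) - 357726) = 1/((189*461041 - 414265) - 357726) = 1/((87136749 - 414265) - 357726) = 1/(86722484 - 357726) = 1/86364758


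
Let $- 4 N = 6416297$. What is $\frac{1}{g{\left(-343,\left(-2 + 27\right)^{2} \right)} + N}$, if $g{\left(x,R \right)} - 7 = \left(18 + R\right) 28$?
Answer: $- \frac{4}{6344253} \approx -6.3049 \cdot 10^{-7}$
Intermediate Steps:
$N = - \frac{6416297}{4}$ ($N = \left(- \frac{1}{4}\right) 6416297 = - \frac{6416297}{4} \approx -1.6041 \cdot 10^{6}$)
$g{\left(x,R \right)} = 511 + 28 R$ ($g{\left(x,R \right)} = 7 + \left(18 + R\right) 28 = 7 + \left(504 + 28 R\right) = 511 + 28 R$)
$\frac{1}{g{\left(-343,\left(-2 + 27\right)^{2} \right)} + N} = \frac{1}{\left(511 + 28 \left(-2 + 27\right)^{2}\right) - \frac{6416297}{4}} = \frac{1}{\left(511 + 28 \cdot 25^{2}\right) - \frac{6416297}{4}} = \frac{1}{\left(511 + 28 \cdot 625\right) - \frac{6416297}{4}} = \frac{1}{\left(511 + 17500\right) - \frac{6416297}{4}} = \frac{1}{18011 - \frac{6416297}{4}} = \frac{1}{- \frac{6344253}{4}} = - \frac{4}{6344253}$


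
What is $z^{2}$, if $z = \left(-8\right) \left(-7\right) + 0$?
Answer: $3136$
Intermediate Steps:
$z = 56$ ($z = 56 + 0 = 56$)
$z^{2} = 56^{2} = 3136$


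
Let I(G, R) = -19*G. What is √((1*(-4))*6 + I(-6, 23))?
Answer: 3*√10 ≈ 9.4868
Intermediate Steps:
√((1*(-4))*6 + I(-6, 23)) = √((1*(-4))*6 - 19*(-6)) = √(-4*6 + 114) = √(-24 + 114) = √90 = 3*√10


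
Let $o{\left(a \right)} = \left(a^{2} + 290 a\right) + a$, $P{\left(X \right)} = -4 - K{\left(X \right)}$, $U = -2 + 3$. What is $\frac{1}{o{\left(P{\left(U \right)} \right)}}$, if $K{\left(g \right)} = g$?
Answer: $- \frac{1}{1430} \approx -0.0006993$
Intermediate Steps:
$U = 1$
$P{\left(X \right)} = -4 - X$
$o{\left(a \right)} = a^{2} + 291 a$
$\frac{1}{o{\left(P{\left(U \right)} \right)}} = \frac{1}{\left(-4 - 1\right) \left(291 - 5\right)} = \frac{1}{\left(-5\right) \left(291 - 5\right)} = \frac{1}{\left(-5\right) 286} = \frac{1}{-1430} = - \frac{1}{1430}$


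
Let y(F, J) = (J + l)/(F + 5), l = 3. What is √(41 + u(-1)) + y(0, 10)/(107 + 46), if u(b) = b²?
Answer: 13/765 + √42 ≈ 6.4977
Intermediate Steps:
y(F, J) = (3 + J)/(5 + F) (y(F, J) = (J + 3)/(F + 5) = (3 + J)/(5 + F))
√(41 + u(-1)) + y(0, 10)/(107 + 46) = √(41 + (-1)²) + ((3 + 10)/(5 + 0))/(107 + 46) = √(41 + 1) + (13/5)/153 = √42 + ((⅕)*13)*(1/153) = √42 + (13/5)*(1/153) = √42 + 13/765 = 13/765 + √42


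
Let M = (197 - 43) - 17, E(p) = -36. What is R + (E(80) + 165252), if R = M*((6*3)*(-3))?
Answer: 157818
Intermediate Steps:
M = 137 (M = 154 - 17 = 137)
R = -7398 (R = 137*((6*3)*(-3)) = 137*(18*(-3)) = 137*(-54) = -7398)
R + (E(80) + 165252) = -7398 + (-36 + 165252) = -7398 + 165216 = 157818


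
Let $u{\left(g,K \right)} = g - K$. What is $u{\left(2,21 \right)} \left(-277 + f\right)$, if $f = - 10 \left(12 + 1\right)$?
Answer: $7733$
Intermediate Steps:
$f = -130$ ($f = \left(-10\right) 13 = -130$)
$u{\left(2,21 \right)} \left(-277 + f\right) = \left(2 - 21\right) \left(-277 - 130\right) = \left(2 - 21\right) \left(-407\right) = \left(-19\right) \left(-407\right) = 7733$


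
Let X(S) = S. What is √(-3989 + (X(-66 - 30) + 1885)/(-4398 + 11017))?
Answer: I*√174750879838/6619 ≈ 63.156*I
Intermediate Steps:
√(-3989 + (X(-66 - 30) + 1885)/(-4398 + 11017)) = √(-3989 + ((-66 - 30) + 1885)/(-4398 + 11017)) = √(-3989 + (-96 + 1885)/6619) = √(-3989 + 1789*(1/6619)) = √(-3989 + 1789/6619) = √(-26401402/6619) = I*√174750879838/6619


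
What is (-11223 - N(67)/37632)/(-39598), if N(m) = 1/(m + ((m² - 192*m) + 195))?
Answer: 263575104059/929969435136 ≈ 0.28342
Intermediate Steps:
N(m) = 1/(195 + m² - 191*m) (N(m) = 1/(m + (195 + m² - 192*m)) = 1/(195 + m² - 191*m))
(-11223 - N(67)/37632)/(-39598) = (-11223 - 1/((195 + 67² - 191*67)*37632))/(-39598) = (-11223 - 1/((195 + 4489 - 12797)*37632))*(-1/39598) = (-11223 - 1/((-8113)*37632))*(-1/39598) = (-11223 - (-1)/(8113*37632))*(-1/39598) = (-11223 - 1*(-1/305308416))*(-1/39598) = (-11223 + 1/305308416)*(-1/39598) = -3426476352767/305308416*(-1/39598) = 263575104059/929969435136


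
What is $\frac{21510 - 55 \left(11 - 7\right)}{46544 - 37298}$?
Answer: $\frac{10645}{4623} \approx 2.3026$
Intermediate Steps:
$\frac{21510 - 55 \left(11 - 7\right)}{46544 - 37298} = \frac{21510 - 220}{9246} = \left(21510 - 220\right) \frac{1}{9246} = 21290 \cdot \frac{1}{9246} = \frac{10645}{4623}$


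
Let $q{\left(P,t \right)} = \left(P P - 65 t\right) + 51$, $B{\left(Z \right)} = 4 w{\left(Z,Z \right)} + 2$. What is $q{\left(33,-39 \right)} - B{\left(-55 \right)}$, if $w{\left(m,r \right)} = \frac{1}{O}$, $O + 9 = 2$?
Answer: $\frac{25715}{7} \approx 3673.6$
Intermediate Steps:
$O = -7$ ($O = -9 + 2 = -7$)
$w{\left(m,r \right)} = - \frac{1}{7}$ ($w{\left(m,r \right)} = \frac{1}{-7} = - \frac{1}{7}$)
$B{\left(Z \right)} = \frac{10}{7}$ ($B{\left(Z \right)} = 4 \left(- \frac{1}{7}\right) + 2 = - \frac{4}{7} + 2 = \frac{10}{7}$)
$q{\left(P,t \right)} = 51 + P^{2} - 65 t$ ($q{\left(P,t \right)} = \left(P^{2} - 65 t\right) + 51 = 51 + P^{2} - 65 t$)
$q{\left(33,-39 \right)} - B{\left(-55 \right)} = \left(51 + 33^{2} - -2535\right) - \frac{10}{7} = \left(51 + 1089 + 2535\right) - \frac{10}{7} = 3675 - \frac{10}{7} = \frac{25715}{7}$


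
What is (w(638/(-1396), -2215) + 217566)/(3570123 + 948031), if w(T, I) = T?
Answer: 151860749/3153671492 ≈ 0.048154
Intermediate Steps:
(w(638/(-1396), -2215) + 217566)/(3570123 + 948031) = (638/(-1396) + 217566)/(3570123 + 948031) = (638*(-1/1396) + 217566)/4518154 = (-319/698 + 217566)*(1/4518154) = (151860749/698)*(1/4518154) = 151860749/3153671492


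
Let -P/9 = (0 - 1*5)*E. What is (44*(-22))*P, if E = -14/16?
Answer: 38115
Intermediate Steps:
E = -7/8 (E = -14*1/16 = -7/8 ≈ -0.87500)
P = -315/8 (P = -9*(0 - 1*5)*(-7)/8 = -9*(0 - 5)*(-7)/8 = -(-45)*(-7)/8 = -9*35/8 = -315/8 ≈ -39.375)
(44*(-22))*P = (44*(-22))*(-315/8) = -968*(-315/8) = 38115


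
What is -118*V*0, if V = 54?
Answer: 0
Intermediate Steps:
-118*V*0 = -118*54*0 = -118*0 = -1*0 = 0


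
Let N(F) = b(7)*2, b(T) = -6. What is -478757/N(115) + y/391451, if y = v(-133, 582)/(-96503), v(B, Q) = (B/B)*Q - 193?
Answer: 18085618197990053/453314350236 ≈ 39896.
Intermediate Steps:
v(B, Q) = -193 + Q (v(B, Q) = 1*Q - 193 = Q - 193 = -193 + Q)
N(F) = -12 (N(F) = -6*2 = -12)
y = -389/96503 (y = (-193 + 582)/(-96503) = 389*(-1/96503) = -389/96503 ≈ -0.0040310)
-478757/N(115) + y/391451 = -478757/(-12) - 389/96503/391451 = -478757*(-1/12) - 389/96503*1/391451 = 478757/12 - 389/37776195853 = 18085618197990053/453314350236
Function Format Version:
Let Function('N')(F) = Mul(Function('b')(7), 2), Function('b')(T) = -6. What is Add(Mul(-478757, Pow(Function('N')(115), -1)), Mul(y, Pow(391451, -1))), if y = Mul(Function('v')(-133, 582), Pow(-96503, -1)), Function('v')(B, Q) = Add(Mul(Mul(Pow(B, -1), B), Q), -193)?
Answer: Rational(18085618197990053, 453314350236) ≈ 39896.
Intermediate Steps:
Function('v')(B, Q) = Add(-193, Q) (Function('v')(B, Q) = Add(Mul(1, Q), -193) = Add(Q, -193) = Add(-193, Q))
Function('N')(F) = -12 (Function('N')(F) = Mul(-6, 2) = -12)
y = Rational(-389, 96503) (y = Mul(Add(-193, 582), Pow(-96503, -1)) = Mul(389, Rational(-1, 96503)) = Rational(-389, 96503) ≈ -0.0040310)
Add(Mul(-478757, Pow(Function('N')(115), -1)), Mul(y, Pow(391451, -1))) = Add(Mul(-478757, Pow(-12, -1)), Mul(Rational(-389, 96503), Pow(391451, -1))) = Add(Mul(-478757, Rational(-1, 12)), Mul(Rational(-389, 96503), Rational(1, 391451))) = Add(Rational(478757, 12), Rational(-389, 37776195853)) = Rational(18085618197990053, 453314350236)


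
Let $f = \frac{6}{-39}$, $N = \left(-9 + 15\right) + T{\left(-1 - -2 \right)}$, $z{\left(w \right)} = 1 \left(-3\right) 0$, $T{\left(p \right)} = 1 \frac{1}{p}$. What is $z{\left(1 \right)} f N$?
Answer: $0$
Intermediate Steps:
$T{\left(p \right)} = \frac{1}{p}$
$z{\left(w \right)} = 0$ ($z{\left(w \right)} = \left(-3\right) 0 = 0$)
$N = 7$ ($N = \left(-9 + 15\right) + \frac{1}{-1 - -2} = 6 + \frac{1}{-1 + 2} = 6 + 1^{-1} = 6 + 1 = 7$)
$f = - \frac{2}{13}$ ($f = 6 \left(- \frac{1}{39}\right) = - \frac{2}{13} \approx -0.15385$)
$z{\left(1 \right)} f N = 0 \left(- \frac{2}{13}\right) 7 = 0 \cdot 7 = 0$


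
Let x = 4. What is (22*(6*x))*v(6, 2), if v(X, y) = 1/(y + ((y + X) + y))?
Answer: 44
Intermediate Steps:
v(X, y) = 1/(X + 3*y) (v(X, y) = 1/(y + ((X + y) + y)) = 1/(y + (X + 2*y)) = 1/(X + 3*y))
(22*(6*x))*v(6, 2) = (22*(6*4))/(6 + 3*2) = (22*24)/(6 + 6) = 528/12 = 528*(1/12) = 44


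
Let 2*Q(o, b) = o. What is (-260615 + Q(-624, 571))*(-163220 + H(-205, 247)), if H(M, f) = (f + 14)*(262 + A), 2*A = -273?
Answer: 68083421183/2 ≈ 3.4042e+10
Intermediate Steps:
A = -273/2 (A = (1/2)*(-273) = -273/2 ≈ -136.50)
Q(o, b) = o/2
H(M, f) = 1757 + 251*f/2 (H(M, f) = (f + 14)*(262 - 273/2) = (14 + f)*(251/2) = 1757 + 251*f/2)
(-260615 + Q(-624, 571))*(-163220 + H(-205, 247)) = (-260615 + (1/2)*(-624))*(-163220 + (1757 + (251/2)*247)) = (-260615 - 312)*(-163220 + (1757 + 61997/2)) = -260927*(-163220 + 65511/2) = -260927*(-260929/2) = 68083421183/2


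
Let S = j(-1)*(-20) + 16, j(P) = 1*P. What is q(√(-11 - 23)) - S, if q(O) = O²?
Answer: -70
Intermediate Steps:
j(P) = P
S = 36 (S = -1*(-20) + 16 = 20 + 16 = 36)
q(√(-11 - 23)) - S = (√(-11 - 23))² - 1*36 = (√(-34))² - 36 = (I*√34)² - 36 = -34 - 36 = -70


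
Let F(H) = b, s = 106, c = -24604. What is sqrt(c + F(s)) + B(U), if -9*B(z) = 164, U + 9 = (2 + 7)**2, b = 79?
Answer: -164/9 + 15*I*sqrt(109) ≈ -18.222 + 156.6*I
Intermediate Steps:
F(H) = 79
U = 72 (U = -9 + (2 + 7)**2 = -9 + 9**2 = -9 + 81 = 72)
B(z) = -164/9 (B(z) = -1/9*164 = -164/9)
sqrt(c + F(s)) + B(U) = sqrt(-24604 + 79) - 164/9 = sqrt(-24525) - 164/9 = 15*I*sqrt(109) - 164/9 = -164/9 + 15*I*sqrt(109)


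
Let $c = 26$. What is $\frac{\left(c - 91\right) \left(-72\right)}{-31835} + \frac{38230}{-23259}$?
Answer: $- \frac{265180834}{148090053} \approx -1.7907$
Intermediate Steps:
$\frac{\left(c - 91\right) \left(-72\right)}{-31835} + \frac{38230}{-23259} = \frac{\left(26 - 91\right) \left(-72\right)}{-31835} + \frac{38230}{-23259} = \left(-65\right) \left(-72\right) \left(- \frac{1}{31835}\right) + 38230 \left(- \frac{1}{23259}\right) = 4680 \left(- \frac{1}{31835}\right) - \frac{38230}{23259} = - \frac{936}{6367} - \frac{38230}{23259} = - \frac{265180834}{148090053}$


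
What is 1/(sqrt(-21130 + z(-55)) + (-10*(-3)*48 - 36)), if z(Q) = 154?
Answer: 117/166016 - I*sqrt(1311)/498048 ≈ 0.00070475 - 7.2699e-5*I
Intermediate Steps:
1/(sqrt(-21130 + z(-55)) + (-10*(-3)*48 - 36)) = 1/(sqrt(-21130 + 154) + (-10*(-3)*48 - 36)) = 1/(sqrt(-20976) + (30*48 - 36)) = 1/(4*I*sqrt(1311) + (1440 - 36)) = 1/(4*I*sqrt(1311) + 1404) = 1/(1404 + 4*I*sqrt(1311))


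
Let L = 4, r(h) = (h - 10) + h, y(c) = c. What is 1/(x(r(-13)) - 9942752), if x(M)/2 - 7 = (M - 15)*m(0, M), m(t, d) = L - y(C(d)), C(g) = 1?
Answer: -1/9943044 ≈ -1.0057e-7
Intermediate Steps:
r(h) = -10 + 2*h (r(h) = (-10 + h) + h = -10 + 2*h)
m(t, d) = 3 (m(t, d) = 4 - 1*1 = 4 - 1 = 3)
x(M) = -76 + 6*M (x(M) = 14 + 2*((M - 15)*3) = 14 + 2*((-15 + M)*3) = 14 + 2*(-45 + 3*M) = 14 + (-90 + 6*M) = -76 + 6*M)
1/(x(r(-13)) - 9942752) = 1/((-76 + 6*(-10 + 2*(-13))) - 9942752) = 1/((-76 + 6*(-10 - 26)) - 9942752) = 1/((-76 + 6*(-36)) - 9942752) = 1/((-76 - 216) - 9942752) = 1/(-292 - 9942752) = 1/(-9943044) = -1/9943044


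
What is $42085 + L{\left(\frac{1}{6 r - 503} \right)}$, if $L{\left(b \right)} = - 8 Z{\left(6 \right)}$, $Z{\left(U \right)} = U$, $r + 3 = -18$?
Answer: $42037$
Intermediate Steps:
$r = -21$ ($r = -3 - 18 = -21$)
$L{\left(b \right)} = -48$ ($L{\left(b \right)} = \left(-8\right) 6 = -48$)
$42085 + L{\left(\frac{1}{6 r - 503} \right)} = 42085 - 48 = 42037$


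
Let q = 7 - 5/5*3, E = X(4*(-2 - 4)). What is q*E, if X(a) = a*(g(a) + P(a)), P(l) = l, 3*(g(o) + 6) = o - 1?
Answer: 3680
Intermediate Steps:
g(o) = -19/3 + o/3 (g(o) = -6 + (o - 1)/3 = -6 + (-1 + o)/3 = -6 + (-⅓ + o/3) = -19/3 + o/3)
X(a) = a*(-19/3 + 4*a/3) (X(a) = a*((-19/3 + a/3) + a) = a*(-19/3 + 4*a/3))
E = 920 (E = (4*(-2 - 4))*(-19 + 4*(4*(-2 - 4)))/3 = (4*(-6))*(-19 + 4*(4*(-6)))/3 = (⅓)*(-24)*(-19 + 4*(-24)) = (⅓)*(-24)*(-19 - 96) = (⅓)*(-24)*(-115) = 920)
q = 4 (q = 7 - 5*⅕*3 = 7 - 1*3 = 7 - 3 = 4)
q*E = 4*920 = 3680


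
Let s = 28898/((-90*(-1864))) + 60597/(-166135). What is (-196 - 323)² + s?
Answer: 750730324116011/2787080760 ≈ 2.6936e+5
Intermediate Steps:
s = -536478349/2787080760 (s = 28898/167760 + 60597*(-1/166135) = 28898*(1/167760) - 60597/166135 = 14449/83880 - 60597/166135 = -536478349/2787080760 ≈ -0.19249)
(-196 - 323)² + s = (-196 - 323)² - 536478349/2787080760 = (-519)² - 536478349/2787080760 = 269361 - 536478349/2787080760 = 750730324116011/2787080760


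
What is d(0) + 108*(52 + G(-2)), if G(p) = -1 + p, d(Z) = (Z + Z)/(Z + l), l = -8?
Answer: 5292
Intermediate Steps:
d(Z) = 2*Z/(-8 + Z) (d(Z) = (Z + Z)/(Z - 8) = (2*Z)/(-8 + Z) = 2*Z/(-8 + Z))
d(0) + 108*(52 + G(-2)) = 2*0/(-8 + 0) + 108*(52 + (-1 - 2)) = 2*0/(-8) + 108*(52 - 3) = 2*0*(-⅛) + 108*49 = 0 + 5292 = 5292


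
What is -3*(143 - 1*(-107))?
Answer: -750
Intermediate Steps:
-3*(143 - 1*(-107)) = -3*(143 + 107) = -3*250 = -750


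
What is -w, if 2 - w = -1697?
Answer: -1699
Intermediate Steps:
w = 1699 (w = 2 - 1*(-1697) = 2 + 1697 = 1699)
-w = -1*1699 = -1699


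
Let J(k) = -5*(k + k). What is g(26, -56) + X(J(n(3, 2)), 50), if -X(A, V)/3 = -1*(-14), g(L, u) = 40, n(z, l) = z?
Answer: -2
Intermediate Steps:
J(k) = -10*k
X(A, V) = -42 (X(A, V) = -(-3)*(-14) = -3*14 = -42)
g(26, -56) + X(J(n(3, 2)), 50) = 40 - 42 = -2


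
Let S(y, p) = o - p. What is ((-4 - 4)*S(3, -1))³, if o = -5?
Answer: 32768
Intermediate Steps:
S(y, p) = -5 - p
((-4 - 4)*S(3, -1))³ = ((-4 - 4)*(-5 - 1*(-1)))³ = (-8*(-5 + 1))³ = (-8*(-4))³ = 32³ = 32768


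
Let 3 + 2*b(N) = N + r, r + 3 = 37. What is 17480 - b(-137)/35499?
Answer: 620522573/35499 ≈ 17480.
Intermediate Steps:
r = 34 (r = -3 + 37 = 34)
b(N) = 31/2 + N/2 (b(N) = -3/2 + (N + 34)/2 = -3/2 + (34 + N)/2 = -3/2 + (17 + N/2) = 31/2 + N/2)
17480 - b(-137)/35499 = 17480 - (31/2 + (½)*(-137))/35499 = 17480 - (31/2 - 137/2)/35499 = 17480 - (-53)/35499 = 17480 - 1*(-53/35499) = 17480 + 53/35499 = 620522573/35499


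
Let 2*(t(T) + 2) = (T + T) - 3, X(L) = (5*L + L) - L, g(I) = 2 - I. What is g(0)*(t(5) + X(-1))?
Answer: -7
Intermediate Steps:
X(L) = 5*L (X(L) = 6*L - L = 5*L)
t(T) = -7/2 + T (t(T) = -2 + ((T + T) - 3)/2 = -2 + (2*T - 3)/2 = -2 + (-3 + 2*T)/2 = -2 + (-3/2 + T) = -7/2 + T)
g(0)*(t(5) + X(-1)) = (2 - 1*0)*((-7/2 + 5) + 5*(-1)) = (2 + 0)*(3/2 - 5) = 2*(-7/2) = -7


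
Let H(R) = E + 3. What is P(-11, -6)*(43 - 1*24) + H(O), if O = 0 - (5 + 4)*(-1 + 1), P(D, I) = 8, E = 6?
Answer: 161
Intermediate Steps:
O = 0 (O = 0 - 9*0 = 0 - 1*0 = 0 + 0 = 0)
H(R) = 9 (H(R) = 6 + 3 = 9)
P(-11, -6)*(43 - 1*24) + H(O) = 8*(43 - 1*24) + 9 = 8*(43 - 24) + 9 = 8*19 + 9 = 152 + 9 = 161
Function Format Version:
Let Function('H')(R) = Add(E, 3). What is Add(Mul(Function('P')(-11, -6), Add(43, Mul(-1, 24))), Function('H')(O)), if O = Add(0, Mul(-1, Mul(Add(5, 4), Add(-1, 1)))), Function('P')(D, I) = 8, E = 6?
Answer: 161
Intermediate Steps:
O = 0 (O = Add(0, Mul(-1, Mul(9, 0))) = Add(0, Mul(-1, 0)) = Add(0, 0) = 0)
Function('H')(R) = 9 (Function('H')(R) = Add(6, 3) = 9)
Add(Mul(Function('P')(-11, -6), Add(43, Mul(-1, 24))), Function('H')(O)) = Add(Mul(8, Add(43, Mul(-1, 24))), 9) = Add(Mul(8, Add(43, -24)), 9) = Add(Mul(8, 19), 9) = Add(152, 9) = 161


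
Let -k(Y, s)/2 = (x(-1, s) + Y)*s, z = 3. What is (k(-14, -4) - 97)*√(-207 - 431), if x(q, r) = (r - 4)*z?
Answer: -401*I*√638 ≈ -10129.0*I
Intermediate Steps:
x(q, r) = -12 + 3*r (x(q, r) = (r - 4)*3 = (-4 + r)*3 = -12 + 3*r)
k(Y, s) = -2*s*(-12 + Y + 3*s) (k(Y, s) = -2*((-12 + 3*s) + Y)*s = -2*(-12 + Y + 3*s)*s = -2*s*(-12 + Y + 3*s))
(k(-14, -4) - 97)*√(-207 - 431) = (2*(-4)*(12 - 1*(-14) - 3*(-4)) - 97)*√(-207 - 431) = (2*(-4)*(12 + 14 + 12) - 97)*√(-638) = (2*(-4)*38 - 97)*(I*√638) = (-304 - 97)*(I*√638) = -401*I*√638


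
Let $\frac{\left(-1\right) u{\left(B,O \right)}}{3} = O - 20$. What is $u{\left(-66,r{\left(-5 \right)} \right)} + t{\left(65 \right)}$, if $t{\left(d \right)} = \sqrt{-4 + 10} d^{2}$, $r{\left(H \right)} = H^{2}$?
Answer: $-15 + 4225 \sqrt{6} \approx 10334.0$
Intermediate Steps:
$u{\left(B,O \right)} = 60 - 3 O$ ($u{\left(B,O \right)} = - 3 \left(O - 20\right) = - 3 \left(-20 + O\right) = 60 - 3 O$)
$t{\left(d \right)} = \sqrt{6} d^{2}$
$u{\left(-66,r{\left(-5 \right)} \right)} + t{\left(65 \right)} = \left(60 - 3 \left(-5\right)^{2}\right) + \sqrt{6} \cdot 65^{2} = \left(60 - 75\right) + \sqrt{6} \cdot 4225 = \left(60 - 75\right) + 4225 \sqrt{6} = -15 + 4225 \sqrt{6}$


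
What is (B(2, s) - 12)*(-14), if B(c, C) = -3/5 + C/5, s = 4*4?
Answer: 658/5 ≈ 131.60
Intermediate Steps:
s = 16
B(c, C) = -3/5 + C/5 (B(c, C) = -3*1/5 + C*(1/5) = -3/5 + C/5)
(B(2, s) - 12)*(-14) = ((-3/5 + (1/5)*16) - 12)*(-14) = ((-3/5 + 16/5) - 12)*(-14) = (13/5 - 12)*(-14) = -47/5*(-14) = 658/5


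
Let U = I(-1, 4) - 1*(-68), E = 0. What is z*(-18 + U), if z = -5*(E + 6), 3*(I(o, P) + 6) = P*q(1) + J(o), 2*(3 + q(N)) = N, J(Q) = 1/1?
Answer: -1230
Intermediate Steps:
J(Q) = 1
q(N) = -3 + N/2
I(o, P) = -17/3 - 5*P/6 (I(o, P) = -6 + (P*(-3 + (1/2)*1) + 1)/3 = -6 + (P*(-3 + 1/2) + 1)/3 = -6 + (P*(-5/2) + 1)/3 = -6 + (-5*P/2 + 1)/3 = -6 + (1 - 5*P/2)/3 = -6 + (1/3 - 5*P/6) = -17/3 - 5*P/6)
U = 59 (U = (-17/3 - 5/6*4) - 1*(-68) = (-17/3 - 10/3) + 68 = -9 + 68 = 59)
z = -30 (z = -5*(0 + 6) = -5*6 = -30)
z*(-18 + U) = -30*(-18 + 59) = -30*41 = -1230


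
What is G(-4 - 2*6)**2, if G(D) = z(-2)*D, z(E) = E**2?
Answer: 4096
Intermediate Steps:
G(D) = 4*D (G(D) = (-2)**2*D = 4*D)
G(-4 - 2*6)**2 = (4*(-4 - 2*6))**2 = (4*(-4 - 12))**2 = (4*(-16))**2 = (-64)**2 = 4096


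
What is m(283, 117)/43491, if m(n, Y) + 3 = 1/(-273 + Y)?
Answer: -67/969228 ≈ -6.9127e-5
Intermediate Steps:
m(n, Y) = -3 + 1/(-273 + Y)
m(283, 117)/43491 = ((820 - 3*117)/(-273 + 117))/43491 = ((820 - 351)/(-156))*(1/43491) = -1/156*469*(1/43491) = -469/156*1/43491 = -67/969228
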